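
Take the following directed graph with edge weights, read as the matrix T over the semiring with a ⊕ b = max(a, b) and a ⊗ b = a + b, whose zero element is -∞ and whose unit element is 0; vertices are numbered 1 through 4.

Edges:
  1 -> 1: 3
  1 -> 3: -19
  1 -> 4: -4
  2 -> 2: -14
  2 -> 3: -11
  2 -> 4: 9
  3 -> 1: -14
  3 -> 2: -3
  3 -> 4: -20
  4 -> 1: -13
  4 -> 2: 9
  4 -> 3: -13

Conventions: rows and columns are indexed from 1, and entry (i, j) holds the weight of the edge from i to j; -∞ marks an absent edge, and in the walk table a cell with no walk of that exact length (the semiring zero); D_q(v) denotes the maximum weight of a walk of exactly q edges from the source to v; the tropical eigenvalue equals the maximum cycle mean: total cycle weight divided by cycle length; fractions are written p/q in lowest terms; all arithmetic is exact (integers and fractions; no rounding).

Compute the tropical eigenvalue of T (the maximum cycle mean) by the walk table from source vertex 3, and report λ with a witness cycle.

q=0: [-∞, -∞, 0, -∞]
q=1: [-14, -3, -∞, -20]
q=2: [-11, -11, -14, 6]
q=3: [-7, 15, -7, -2]
q=4: [-4, 7, 4, 24]
Optimal cycle mean attained by: cycle 2->4->2, total 9 + 9, length 2.
Answer: λ = 9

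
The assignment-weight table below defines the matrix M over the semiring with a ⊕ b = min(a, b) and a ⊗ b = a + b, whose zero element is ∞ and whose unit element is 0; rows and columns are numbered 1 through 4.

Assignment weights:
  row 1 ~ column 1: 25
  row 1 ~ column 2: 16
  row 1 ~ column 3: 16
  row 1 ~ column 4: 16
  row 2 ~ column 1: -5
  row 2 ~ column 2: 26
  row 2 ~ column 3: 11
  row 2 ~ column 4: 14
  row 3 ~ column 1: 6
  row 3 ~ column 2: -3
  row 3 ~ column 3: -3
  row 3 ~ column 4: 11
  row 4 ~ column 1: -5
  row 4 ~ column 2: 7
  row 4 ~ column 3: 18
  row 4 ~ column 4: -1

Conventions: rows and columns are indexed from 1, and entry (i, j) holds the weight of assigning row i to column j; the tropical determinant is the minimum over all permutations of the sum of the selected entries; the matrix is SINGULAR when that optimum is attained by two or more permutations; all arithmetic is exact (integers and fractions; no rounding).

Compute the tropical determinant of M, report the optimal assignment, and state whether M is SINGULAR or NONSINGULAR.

σ = (1, 2, 3, 4): 25 + 26 + (-3) + (-1) = 47
σ = (1, 2, 4, 3): 25 + 26 + 11 + 18 = 80
σ = (1, 3, 2, 4): 25 + 11 + (-3) + (-1) = 32
σ = (1, 3, 4, 2): 25 + 11 + 11 + 7 = 54
σ = (1, 4, 2, 3): 25 + 14 + (-3) + 18 = 54
σ = (1, 4, 3, 2): 25 + 14 + (-3) + 7 = 43
σ = (2, 1, 3, 4): 16 + (-5) + (-3) + (-1) = 7
σ = (2, 1, 4, 3): 16 + (-5) + 11 + 18 = 40
σ = (2, 3, 1, 4): 16 + 11 + 6 + (-1) = 32
σ = (2, 3, 4, 1): 16 + 11 + 11 + (-5) = 33
σ = (2, 4, 1, 3): 16 + 14 + 6 + 18 = 54
σ = (2, 4, 3, 1): 16 + 14 + (-3) + (-5) = 22
σ = (3, 1, 2, 4): 16 + (-5) + (-3) + (-1) = 7
σ = (3, 1, 4, 2): 16 + (-5) + 11 + 7 = 29
σ = (3, 2, 1, 4): 16 + 26 + 6 + (-1) = 47
σ = (3, 2, 4, 1): 16 + 26 + 11 + (-5) = 48
σ = (3, 4, 1, 2): 16 + 14 + 6 + 7 = 43
σ = (3, 4, 2, 1): 16 + 14 + (-3) + (-5) = 22
σ = (4, 1, 2, 3): 16 + (-5) + (-3) + 18 = 26
σ = (4, 1, 3, 2): 16 + (-5) + (-3) + 7 = 15
σ = (4, 2, 1, 3): 16 + 26 + 6 + 18 = 66
σ = (4, 2, 3, 1): 16 + 26 + (-3) + (-5) = 34
σ = (4, 3, 1, 2): 16 + 11 + 6 + 7 = 40
σ = (4, 3, 2, 1): 16 + 11 + (-3) + (-5) = 19
Optimal value attained by: σ = (2, 1, 3, 4).
Answer: det⊕(M) = 7; verdict: SINGULAR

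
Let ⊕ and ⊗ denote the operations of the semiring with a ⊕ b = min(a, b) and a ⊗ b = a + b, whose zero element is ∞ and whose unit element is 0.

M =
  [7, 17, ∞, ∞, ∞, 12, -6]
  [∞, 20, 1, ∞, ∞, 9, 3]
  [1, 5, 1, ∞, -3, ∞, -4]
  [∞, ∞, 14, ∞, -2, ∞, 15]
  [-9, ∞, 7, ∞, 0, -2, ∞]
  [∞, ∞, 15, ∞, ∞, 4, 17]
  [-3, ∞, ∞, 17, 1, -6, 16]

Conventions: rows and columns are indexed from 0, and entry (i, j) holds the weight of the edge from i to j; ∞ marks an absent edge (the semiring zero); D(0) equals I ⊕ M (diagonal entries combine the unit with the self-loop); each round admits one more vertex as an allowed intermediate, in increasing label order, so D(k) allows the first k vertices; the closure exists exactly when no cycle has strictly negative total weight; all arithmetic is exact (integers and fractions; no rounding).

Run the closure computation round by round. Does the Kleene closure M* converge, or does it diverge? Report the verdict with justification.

D(0):
  [0, 17, ∞, ∞, ∞, 12, -6]
  [∞, 0, 1, ∞, ∞, 9, 3]
  [1, 5, 0, ∞, -3, ∞, -4]
  [∞, ∞, 14, 0, -2, ∞, 15]
  [-9, ∞, 7, ∞, 0, -2, ∞]
  [∞, ∞, 15, ∞, ∞, 0, 17]
  [-3, ∞, ∞, 17, 1, -6, 0]
Detection: at round 1, diagonal entry (6, 6) turns strictly negative.
Key observation: the cycle 6->0->6 has total weight (-3) + (-6), which is strictly negative.
Answer: DIVERGES — negative cycle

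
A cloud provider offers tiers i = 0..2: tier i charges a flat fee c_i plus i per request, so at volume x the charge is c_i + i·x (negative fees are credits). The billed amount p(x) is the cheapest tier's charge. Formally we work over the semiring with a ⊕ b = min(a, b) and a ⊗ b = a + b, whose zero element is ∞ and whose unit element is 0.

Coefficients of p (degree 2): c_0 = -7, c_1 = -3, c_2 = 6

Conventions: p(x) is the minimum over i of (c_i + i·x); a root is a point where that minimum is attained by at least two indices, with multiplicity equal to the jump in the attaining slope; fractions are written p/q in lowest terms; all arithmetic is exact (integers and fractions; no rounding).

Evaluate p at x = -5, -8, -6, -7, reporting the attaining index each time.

p(-5) = min(-7+0·(-5)=-7, -3+1·(-5)=-8, 6+2·(-5)=-4) = -8 (attained by i=1)
p(-8) = min(-7+0·(-8)=-7, -3+1·(-8)=-11, 6+2·(-8)=-10) = -11 (attained by i=1)
p(-6) = min(-7+0·(-6)=-7, -3+1·(-6)=-9, 6+2·(-6)=-6) = -9 (attained by i=1)
p(-7) = min(-7+0·(-7)=-7, -3+1·(-7)=-10, 6+2·(-7)=-8) = -10 (attained by i=1)
Answer: p(-5) = -8; p(-8) = -11; p(-6) = -9; p(-7) = -10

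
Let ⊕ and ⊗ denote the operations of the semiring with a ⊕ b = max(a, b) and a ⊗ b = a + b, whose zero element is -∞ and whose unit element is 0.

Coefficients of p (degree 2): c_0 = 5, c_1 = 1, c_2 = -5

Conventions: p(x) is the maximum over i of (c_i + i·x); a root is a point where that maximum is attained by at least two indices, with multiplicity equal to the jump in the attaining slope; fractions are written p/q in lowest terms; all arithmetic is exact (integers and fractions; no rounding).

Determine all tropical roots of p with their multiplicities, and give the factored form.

hull edge (i=0, c=5) to (i=1, c=1): slope -4, span 1
hull edge (i=1, c=1) to (i=2, c=-5): slope -6, span 1
Factored form: p(x) = -5 ⊗ (x ⊕ 4) ⊗ (x ⊕ 6)
Answer: roots = 4 (mult 1), 6 (mult 1)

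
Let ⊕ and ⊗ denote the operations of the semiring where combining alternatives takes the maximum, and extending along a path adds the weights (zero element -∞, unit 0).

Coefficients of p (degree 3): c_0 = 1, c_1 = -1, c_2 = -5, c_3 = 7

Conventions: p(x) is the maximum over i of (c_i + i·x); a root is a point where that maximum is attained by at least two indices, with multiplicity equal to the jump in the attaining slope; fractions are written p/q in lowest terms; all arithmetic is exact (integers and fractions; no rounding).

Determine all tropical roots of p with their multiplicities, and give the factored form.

hull edge (i=0, c=1) to (i=3, c=7): slope 2, span 3
Factored form: p(x) = 7 ⊗ (x ⊕ (-2)) ⊗ (x ⊕ (-2)) ⊗ (x ⊕ (-2))
Answer: roots = -2 (mult 3)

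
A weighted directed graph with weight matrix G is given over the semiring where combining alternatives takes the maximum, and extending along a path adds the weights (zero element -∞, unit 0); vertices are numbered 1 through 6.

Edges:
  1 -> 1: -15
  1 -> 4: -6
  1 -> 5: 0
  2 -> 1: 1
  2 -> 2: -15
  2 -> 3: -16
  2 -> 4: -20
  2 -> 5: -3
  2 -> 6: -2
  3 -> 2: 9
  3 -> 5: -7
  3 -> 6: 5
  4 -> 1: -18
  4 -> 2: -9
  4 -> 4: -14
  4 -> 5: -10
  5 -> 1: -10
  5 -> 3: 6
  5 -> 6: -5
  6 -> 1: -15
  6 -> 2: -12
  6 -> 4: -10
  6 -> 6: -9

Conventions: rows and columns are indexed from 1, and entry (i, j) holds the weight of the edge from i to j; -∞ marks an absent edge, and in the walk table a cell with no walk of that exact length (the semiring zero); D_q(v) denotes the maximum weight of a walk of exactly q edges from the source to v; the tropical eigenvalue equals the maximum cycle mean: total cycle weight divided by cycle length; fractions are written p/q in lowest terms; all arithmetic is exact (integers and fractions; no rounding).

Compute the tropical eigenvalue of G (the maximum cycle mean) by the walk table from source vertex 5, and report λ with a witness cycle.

q=0: [-∞, -∞, -∞, -∞, 0, -∞]
q=1: [-10, -∞, 6, -∞, -∞, -5]
q=2: [-20, 15, -∞, -15, -1, 11]
q=3: [16, 0, 5, 1, 12, 13]
q=4: [2, 14, 18, 10, 16, 10]
q=5: [15, 27, 22, 0, 11, 23]
q=6: [28, 31, 17, 13, 24, 27]
Optimal cycle mean attained by: cycle 1->5->3->2->1, total 0 + 6 + 9 + 1, length 4.
Answer: λ = 4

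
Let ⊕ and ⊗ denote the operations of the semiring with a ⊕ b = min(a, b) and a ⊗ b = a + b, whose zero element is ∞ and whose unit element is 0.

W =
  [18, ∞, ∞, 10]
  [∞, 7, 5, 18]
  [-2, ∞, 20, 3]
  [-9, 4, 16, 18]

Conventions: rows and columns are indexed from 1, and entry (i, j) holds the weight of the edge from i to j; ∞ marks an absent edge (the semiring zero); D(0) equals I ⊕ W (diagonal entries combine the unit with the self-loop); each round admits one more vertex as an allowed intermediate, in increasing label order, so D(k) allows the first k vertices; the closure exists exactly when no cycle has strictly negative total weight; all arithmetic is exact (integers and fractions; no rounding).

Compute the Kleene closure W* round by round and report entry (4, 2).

D(0):
  [0, ∞, ∞, 10]
  [∞, 0, 5, 18]
  [-2, ∞, 0, 3]
  [-9, 4, 16, 0]
D(1):
  [0, ∞, ∞, 10]
  [∞, 0, 5, 18]
  [-2, ∞, 0, 3]
  [-9, 4, 16, 0]
D(2):
  [0, ∞, ∞, 10]
  [∞, 0, 5, 18]
  [-2, ∞, 0, 3]
  [-9, 4, 9, 0]
D(3):
  [0, ∞, ∞, 10]
  [3, 0, 5, 8]
  [-2, ∞, 0, 3]
  [-9, 4, 9, 0]
D(4):
  [0, 14, 19, 10]
  [-1, 0, 5, 8]
  [-6, 7, 0, 3]
  [-9, 4, 9, 0]
Answer: W*[4][2] = 4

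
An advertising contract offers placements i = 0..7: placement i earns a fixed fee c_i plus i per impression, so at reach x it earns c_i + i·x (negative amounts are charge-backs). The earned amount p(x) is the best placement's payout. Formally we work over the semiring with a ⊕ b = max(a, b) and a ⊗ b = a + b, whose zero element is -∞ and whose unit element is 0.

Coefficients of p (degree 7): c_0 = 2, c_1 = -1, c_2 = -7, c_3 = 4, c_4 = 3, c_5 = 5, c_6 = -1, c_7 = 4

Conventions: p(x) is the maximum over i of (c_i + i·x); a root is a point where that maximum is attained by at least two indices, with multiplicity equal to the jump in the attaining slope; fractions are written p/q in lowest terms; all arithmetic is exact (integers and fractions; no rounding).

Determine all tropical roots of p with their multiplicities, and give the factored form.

hull edge (i=0, c=2) to (i=3, c=4): slope 2/3, span 3
hull edge (i=3, c=4) to (i=5, c=5): slope 1/2, span 2
hull edge (i=5, c=5) to (i=7, c=4): slope -1/2, span 2
Factored form: p(x) = 4 ⊗ (x ⊕ (-2/3)) ⊗ (x ⊕ (-2/3)) ⊗ (x ⊕ (-2/3)) ⊗ (x ⊕ (-1/2)) ⊗ (x ⊕ (-1/2)) ⊗ (x ⊕ 1/2) ⊗ (x ⊕ 1/2)
Answer: roots = -2/3 (mult 3), -1/2 (mult 2), 1/2 (mult 2)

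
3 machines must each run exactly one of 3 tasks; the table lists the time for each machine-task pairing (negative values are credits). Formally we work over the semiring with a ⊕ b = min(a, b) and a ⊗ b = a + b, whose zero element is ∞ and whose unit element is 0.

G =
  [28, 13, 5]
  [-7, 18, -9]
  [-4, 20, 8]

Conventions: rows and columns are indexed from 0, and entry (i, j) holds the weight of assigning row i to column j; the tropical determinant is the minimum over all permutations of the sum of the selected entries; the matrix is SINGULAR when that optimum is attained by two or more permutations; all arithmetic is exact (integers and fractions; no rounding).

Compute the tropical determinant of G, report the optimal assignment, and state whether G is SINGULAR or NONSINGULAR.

σ = (0, 1, 2): 28 + 18 + 8 = 54
σ = (0, 2, 1): 28 + (-9) + 20 = 39
σ = (1, 0, 2): 13 + (-7) + 8 = 14
σ = (1, 2, 0): 13 + (-9) + (-4) = 0
σ = (2, 0, 1): 5 + (-7) + 20 = 18
σ = (2, 1, 0): 5 + 18 + (-4) = 19
Optimal value attained by: σ = (1, 2, 0).
Answer: det⊕(G) = 0; verdict: NONSINGULAR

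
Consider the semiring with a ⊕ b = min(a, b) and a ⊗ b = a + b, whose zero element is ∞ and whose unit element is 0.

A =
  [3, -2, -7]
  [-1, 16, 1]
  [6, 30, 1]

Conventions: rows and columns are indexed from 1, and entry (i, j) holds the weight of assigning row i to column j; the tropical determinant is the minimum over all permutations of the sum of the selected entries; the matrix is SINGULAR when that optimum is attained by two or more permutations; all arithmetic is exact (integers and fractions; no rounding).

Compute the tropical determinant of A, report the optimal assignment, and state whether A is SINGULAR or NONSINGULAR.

σ = (1, 2, 3): 3 + 16 + 1 = 20
σ = (1, 3, 2): 3 + 1 + 30 = 34
σ = (2, 1, 3): (-2) + (-1) + 1 = -2
σ = (2, 3, 1): (-2) + 1 + 6 = 5
σ = (3, 1, 2): (-7) + (-1) + 30 = 22
σ = (3, 2, 1): (-7) + 16 + 6 = 15
Optimal value attained by: σ = (2, 1, 3).
Answer: det⊕(A) = -2; verdict: NONSINGULAR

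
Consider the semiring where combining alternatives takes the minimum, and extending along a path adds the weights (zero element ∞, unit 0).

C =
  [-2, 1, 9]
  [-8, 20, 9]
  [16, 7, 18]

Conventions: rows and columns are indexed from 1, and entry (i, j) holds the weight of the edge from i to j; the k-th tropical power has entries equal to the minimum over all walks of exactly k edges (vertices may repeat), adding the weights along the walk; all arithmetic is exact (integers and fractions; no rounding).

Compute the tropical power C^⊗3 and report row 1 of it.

C^⊗2:
  [-7, -1, 7]
  [-10, -7, 1]
  [-1, 17, 16]
C^⊗3:
  [-9, -6, 2]
  [-15, -9, -1]
  [-3, 0, 8]
Answer: row 1 of C^⊗3 = [-9, -6, 2]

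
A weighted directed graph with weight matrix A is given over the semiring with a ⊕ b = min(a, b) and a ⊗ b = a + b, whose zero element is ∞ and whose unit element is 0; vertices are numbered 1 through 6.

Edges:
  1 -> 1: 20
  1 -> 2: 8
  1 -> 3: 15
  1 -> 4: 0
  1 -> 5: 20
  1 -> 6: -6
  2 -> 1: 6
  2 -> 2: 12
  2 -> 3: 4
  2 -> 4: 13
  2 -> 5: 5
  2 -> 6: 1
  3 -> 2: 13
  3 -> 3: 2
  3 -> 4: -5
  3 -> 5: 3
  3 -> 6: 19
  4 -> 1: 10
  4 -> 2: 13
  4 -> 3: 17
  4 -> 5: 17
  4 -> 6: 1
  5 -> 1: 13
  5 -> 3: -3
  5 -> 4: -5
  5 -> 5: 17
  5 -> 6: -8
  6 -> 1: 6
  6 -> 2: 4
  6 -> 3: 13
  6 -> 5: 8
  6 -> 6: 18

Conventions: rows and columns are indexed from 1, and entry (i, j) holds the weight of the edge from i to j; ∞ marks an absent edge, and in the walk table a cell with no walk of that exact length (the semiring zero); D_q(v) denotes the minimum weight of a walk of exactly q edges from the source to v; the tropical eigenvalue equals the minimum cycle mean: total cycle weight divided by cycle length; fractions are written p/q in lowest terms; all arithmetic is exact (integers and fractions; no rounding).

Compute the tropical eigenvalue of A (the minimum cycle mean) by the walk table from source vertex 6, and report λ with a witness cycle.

q=0: [∞, ∞, ∞, ∞, ∞, 0]
q=1: [6, 4, 13, ∞, 8, 18]
q=2: [10, 14, 5, 3, 9, 0]
q=3: [6, 4, 6, 0, 8, 1]
q=4: [7, 5, 5, 1, 9, 0]
q=5: [6, 4, 6, 0, 8, 1]
q=6: [7, 5, 5, 1, 9, 0]
Optimal cycle mean attained by: cycle 1->6->1, total (-6) + 6, length 2.
Answer: λ = 0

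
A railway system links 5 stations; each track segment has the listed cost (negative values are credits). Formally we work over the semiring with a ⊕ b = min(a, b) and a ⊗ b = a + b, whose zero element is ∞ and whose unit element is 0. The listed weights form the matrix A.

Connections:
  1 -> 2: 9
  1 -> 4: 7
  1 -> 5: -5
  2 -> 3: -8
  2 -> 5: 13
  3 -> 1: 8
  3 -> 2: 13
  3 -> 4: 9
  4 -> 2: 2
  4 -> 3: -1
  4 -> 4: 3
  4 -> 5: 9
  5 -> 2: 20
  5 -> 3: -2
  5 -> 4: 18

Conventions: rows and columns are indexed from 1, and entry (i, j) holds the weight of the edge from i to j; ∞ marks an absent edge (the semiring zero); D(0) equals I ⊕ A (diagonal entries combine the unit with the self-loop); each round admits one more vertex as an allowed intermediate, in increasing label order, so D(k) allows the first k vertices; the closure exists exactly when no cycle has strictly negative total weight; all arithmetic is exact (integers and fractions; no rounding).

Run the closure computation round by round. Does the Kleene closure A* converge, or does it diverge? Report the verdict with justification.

D(0):
  [0, 9, ∞, 7, -5]
  [∞, 0, -8, ∞, 13]
  [8, 13, 0, 9, ∞]
  [∞, 2, -1, 0, 9]
  [∞, 20, -2, 18, 0]
D(1):
  [0, 9, ∞, 7, -5]
  [∞, 0, -8, ∞, 13]
  [8, 13, 0, 9, 3]
  [∞, 2, -1, 0, 9]
  [∞, 20, -2, 18, 0]
D(2):
  [0, 9, 1, 7, -5]
  [∞, 0, -8, ∞, 13]
  [8, 13, 0, 9, 3]
  [∞, 2, -6, 0, 9]
  [∞, 20, -2, 18, 0]
D(3):
  [0, 9, 1, 7, -5]
  [0, 0, -8, 1, -5]
  [8, 13, 0, 9, 3]
  [2, 2, -6, 0, -3]
  [6, 11, -2, 7, 0]
D(4):
  [0, 9, 1, 7, -5]
  [0, 0, -8, 1, -5]
  [8, 11, 0, 9, 3]
  [2, 2, -6, 0, -3]
  [6, 9, -2, 7, 0]
D(5):
  [0, 4, -7, 2, -5]
  [0, 0, -8, 1, -5]
  [8, 11, 0, 9, 3]
  [2, 2, -6, 0, -3]
  [6, 9, -2, 7, 0]
Key observation: every diagonal entry stays at the unit through all rounds, so no improving cycle exists.
Answer: CONVERGES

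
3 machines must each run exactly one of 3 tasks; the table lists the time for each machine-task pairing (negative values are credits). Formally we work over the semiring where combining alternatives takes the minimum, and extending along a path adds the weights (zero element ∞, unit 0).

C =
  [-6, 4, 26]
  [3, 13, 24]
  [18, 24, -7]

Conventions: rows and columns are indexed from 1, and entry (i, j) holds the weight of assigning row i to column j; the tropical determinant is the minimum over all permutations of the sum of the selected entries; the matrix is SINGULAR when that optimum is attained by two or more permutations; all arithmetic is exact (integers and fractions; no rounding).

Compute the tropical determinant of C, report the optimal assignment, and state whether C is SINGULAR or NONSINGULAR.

σ = (1, 2, 3): (-6) + 13 + (-7) = 0
σ = (1, 3, 2): (-6) + 24 + 24 = 42
σ = (2, 1, 3): 4 + 3 + (-7) = 0
σ = (2, 3, 1): 4 + 24 + 18 = 46
σ = (3, 1, 2): 26 + 3 + 24 = 53
σ = (3, 2, 1): 26 + 13 + 18 = 57
Optimal value attained by: σ = (1, 2, 3).
Answer: det⊕(C) = 0; verdict: SINGULAR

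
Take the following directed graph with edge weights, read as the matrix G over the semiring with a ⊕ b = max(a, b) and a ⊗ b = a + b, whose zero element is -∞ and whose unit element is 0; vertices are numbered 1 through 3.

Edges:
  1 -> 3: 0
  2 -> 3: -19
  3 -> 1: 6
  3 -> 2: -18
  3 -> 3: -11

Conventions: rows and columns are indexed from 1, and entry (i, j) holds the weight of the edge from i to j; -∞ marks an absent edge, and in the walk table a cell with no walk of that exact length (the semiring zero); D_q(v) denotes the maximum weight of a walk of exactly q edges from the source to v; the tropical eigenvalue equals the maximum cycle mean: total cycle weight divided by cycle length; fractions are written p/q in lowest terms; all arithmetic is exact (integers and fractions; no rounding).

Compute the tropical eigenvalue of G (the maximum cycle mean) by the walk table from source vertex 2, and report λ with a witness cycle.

q=0: [-∞, 0, -∞]
q=1: [-∞, -∞, -19]
q=2: [-13, -37, -30]
q=3: [-24, -48, -13]
Optimal cycle mean attained by: cycle 1->3->1, total 0 + 6, length 2.
Answer: λ = 3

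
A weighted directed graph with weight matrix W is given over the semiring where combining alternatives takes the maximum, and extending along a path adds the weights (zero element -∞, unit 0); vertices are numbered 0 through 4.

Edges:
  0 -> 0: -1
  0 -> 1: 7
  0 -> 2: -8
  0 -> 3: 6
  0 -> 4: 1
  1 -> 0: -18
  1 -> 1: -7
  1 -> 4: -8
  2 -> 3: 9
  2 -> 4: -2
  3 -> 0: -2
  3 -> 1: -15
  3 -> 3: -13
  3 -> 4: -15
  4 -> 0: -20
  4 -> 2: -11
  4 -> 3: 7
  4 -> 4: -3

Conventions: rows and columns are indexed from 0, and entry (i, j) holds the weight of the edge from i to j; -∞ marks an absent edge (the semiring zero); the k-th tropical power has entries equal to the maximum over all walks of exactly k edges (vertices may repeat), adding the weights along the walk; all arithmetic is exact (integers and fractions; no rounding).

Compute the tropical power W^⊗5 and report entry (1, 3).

W^⊗2:
  [4, 6, -9, 8, 0]
  [-19, -11, -19, -1, -11]
  [7, -6, -13, 5, -5]
  [-3, 5, -10, 4, -1]
  [5, -8, -14, 4, -6]
W^⊗3:
  [6, 11, -4, 10, 5]
  [-3, -12, -22, -4, -14]
  [6, 14, -1, 13, 8]
  [2, 4, -11, 6, -2]
  [4, 12, -3, 11, 6]
W^⊗4:
  [8, 13, -2, 12, 7]
  [-4, 4, -11, 3, -2]
  [11, 13, -2, 15, 7]
  [4, 9, -6, 8, 3]
  [9, 11, -4, 13, 5]
W^⊗5:
  [10, 15, 0, 14, 9]
  [1, 3, -12, 5, -3]
  [13, 18, 3, 17, 12]
  [6, 11, -4, 10, 5]
  [11, 16, 1, 15, 10]
Key observation: the optimum is the walk 1->4->3->0->4->3, with weight (-8) + 7 + (-2) + 1 + 7 = 5.
Optimal value attained by: walk 1->4->3->0->4->3.
Answer: (W^⊗5)[1][3] = 5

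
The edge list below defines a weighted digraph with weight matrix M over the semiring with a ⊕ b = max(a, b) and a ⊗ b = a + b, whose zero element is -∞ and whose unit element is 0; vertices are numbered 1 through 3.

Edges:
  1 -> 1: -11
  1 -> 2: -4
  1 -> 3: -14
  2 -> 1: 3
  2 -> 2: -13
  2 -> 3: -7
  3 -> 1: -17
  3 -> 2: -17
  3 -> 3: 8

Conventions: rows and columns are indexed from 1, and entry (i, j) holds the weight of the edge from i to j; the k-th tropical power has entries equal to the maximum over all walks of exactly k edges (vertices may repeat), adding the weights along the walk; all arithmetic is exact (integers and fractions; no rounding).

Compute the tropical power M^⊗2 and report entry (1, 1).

M^⊗2:
  [-1, -15, -6]
  [-8, -1, 1]
  [-9, -9, 16]
Key observation: the optimum is the walk 1->2->1, with weight (-4) + 3 = -1.
Optimal value attained by: walk 1->2->1.
Answer: (M^⊗2)[1][1] = -1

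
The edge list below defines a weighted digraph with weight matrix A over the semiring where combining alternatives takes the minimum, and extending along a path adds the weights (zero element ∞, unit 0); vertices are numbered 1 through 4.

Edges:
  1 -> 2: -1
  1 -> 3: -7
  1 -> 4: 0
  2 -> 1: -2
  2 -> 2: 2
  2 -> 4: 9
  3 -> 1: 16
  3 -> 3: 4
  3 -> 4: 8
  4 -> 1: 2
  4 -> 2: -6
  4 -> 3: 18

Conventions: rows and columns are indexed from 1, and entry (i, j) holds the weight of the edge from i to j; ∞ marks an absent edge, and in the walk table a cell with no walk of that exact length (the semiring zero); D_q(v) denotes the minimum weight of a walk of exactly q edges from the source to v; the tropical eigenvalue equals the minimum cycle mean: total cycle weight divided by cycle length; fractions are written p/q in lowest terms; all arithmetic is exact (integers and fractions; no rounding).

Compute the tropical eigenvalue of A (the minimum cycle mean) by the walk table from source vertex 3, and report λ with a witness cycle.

q=0: [∞, ∞, 0, ∞]
q=1: [16, ∞, 4, 8]
q=2: [10, 2, 8, 12]
q=3: [0, 4, 3, 10]
q=4: [2, -1, -7, 0]
Optimal cycle mean attained by: cycle 1->4->2->1, total 0 + (-6) + (-2), length 3.
Answer: λ = -8/3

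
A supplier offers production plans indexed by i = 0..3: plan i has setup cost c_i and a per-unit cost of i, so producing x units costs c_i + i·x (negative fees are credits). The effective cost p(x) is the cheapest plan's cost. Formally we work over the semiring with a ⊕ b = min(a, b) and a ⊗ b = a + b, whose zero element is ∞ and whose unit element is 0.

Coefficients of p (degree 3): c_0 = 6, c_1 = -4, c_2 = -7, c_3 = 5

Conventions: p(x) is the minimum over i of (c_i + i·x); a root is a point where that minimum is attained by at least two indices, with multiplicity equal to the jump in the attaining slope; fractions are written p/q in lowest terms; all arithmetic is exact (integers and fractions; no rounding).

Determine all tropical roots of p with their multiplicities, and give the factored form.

hull edge (i=0, c=6) to (i=1, c=-4): slope -10, span 1
hull edge (i=1, c=-4) to (i=2, c=-7): slope -3, span 1
hull edge (i=2, c=-7) to (i=3, c=5): slope 12, span 1
Factored form: p(x) = 5 ⊗ (x ⊕ (-12)) ⊗ (x ⊕ 3) ⊗ (x ⊕ 10)
Answer: roots = -12 (mult 1), 3 (mult 1), 10 (mult 1)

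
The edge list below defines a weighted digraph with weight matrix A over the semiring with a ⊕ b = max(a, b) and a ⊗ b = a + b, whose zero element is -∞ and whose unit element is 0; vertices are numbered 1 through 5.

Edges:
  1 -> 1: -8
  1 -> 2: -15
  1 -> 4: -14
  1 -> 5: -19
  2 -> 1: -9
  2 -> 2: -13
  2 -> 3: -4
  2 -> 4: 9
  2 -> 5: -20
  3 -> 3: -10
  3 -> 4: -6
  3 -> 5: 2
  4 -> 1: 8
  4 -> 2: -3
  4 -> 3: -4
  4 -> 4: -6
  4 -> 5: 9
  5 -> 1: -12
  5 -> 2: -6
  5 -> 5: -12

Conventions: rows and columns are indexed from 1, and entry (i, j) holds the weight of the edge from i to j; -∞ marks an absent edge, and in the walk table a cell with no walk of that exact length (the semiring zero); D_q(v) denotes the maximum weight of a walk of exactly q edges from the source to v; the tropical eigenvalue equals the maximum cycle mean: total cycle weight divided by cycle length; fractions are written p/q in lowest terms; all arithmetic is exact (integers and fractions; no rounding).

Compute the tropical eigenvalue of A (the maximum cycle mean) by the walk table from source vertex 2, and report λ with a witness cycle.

q=0: [-∞, 0, -∞, -∞, -∞]
q=1: [-9, -13, -4, 9, -20]
q=2: [17, 6, 5, 3, 18]
q=3: [11, 12, 2, 15, 12]
q=4: [23, 12, 11, 21, 24]
q=5: [29, 18, 17, 21, 30]
Optimal cycle mean attained by: cycle 2->4->5->2, total 9 + 9 + (-6), length 3.
Answer: λ = 4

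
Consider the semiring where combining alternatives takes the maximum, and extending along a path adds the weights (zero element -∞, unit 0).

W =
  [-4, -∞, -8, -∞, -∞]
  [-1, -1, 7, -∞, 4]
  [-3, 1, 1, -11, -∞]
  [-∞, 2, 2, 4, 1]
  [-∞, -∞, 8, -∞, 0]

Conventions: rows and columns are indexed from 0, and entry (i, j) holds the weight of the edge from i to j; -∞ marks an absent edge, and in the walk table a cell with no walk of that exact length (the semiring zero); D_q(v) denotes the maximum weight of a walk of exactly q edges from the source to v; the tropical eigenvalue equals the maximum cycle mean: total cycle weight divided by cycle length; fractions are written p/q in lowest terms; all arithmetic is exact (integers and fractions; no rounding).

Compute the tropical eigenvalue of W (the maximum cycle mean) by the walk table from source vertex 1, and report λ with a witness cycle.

q=0: [-∞, 0, -∞, -∞, -∞]
q=1: [-1, -1, 7, -∞, 4]
q=2: [4, 8, 12, -4, 4]
q=3: [9, 13, 15, 1, 12]
q=4: [12, 16, 20, 5, 17]
q=5: [17, 21, 25, 9, 20]
Optimal cycle mean attained by: cycle 1->4->2->1, total 4 + 8 + 1, length 3.
Answer: λ = 13/3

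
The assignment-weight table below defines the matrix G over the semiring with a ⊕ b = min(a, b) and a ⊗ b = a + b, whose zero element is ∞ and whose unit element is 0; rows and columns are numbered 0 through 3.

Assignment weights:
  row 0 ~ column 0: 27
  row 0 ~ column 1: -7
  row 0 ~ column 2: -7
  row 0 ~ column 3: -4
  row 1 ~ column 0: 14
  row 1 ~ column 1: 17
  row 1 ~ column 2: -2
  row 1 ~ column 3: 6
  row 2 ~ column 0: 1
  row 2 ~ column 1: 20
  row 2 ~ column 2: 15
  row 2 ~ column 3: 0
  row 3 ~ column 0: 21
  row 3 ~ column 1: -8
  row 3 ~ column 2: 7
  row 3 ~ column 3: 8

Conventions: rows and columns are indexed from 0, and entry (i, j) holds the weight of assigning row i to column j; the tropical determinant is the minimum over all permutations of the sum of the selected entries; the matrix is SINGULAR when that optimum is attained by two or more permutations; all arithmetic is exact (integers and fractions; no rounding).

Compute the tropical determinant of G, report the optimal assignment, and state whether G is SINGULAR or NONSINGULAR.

σ = (0, 1, 2, 3): 27 + 17 + 15 + 8 = 67
σ = (0, 1, 3, 2): 27 + 17 + 0 + 7 = 51
σ = (0, 2, 1, 3): 27 + (-2) + 20 + 8 = 53
σ = (0, 2, 3, 1): 27 + (-2) + 0 + (-8) = 17
σ = (0, 3, 1, 2): 27 + 6 + 20 + 7 = 60
σ = (0, 3, 2, 1): 27 + 6 + 15 + (-8) = 40
σ = (1, 0, 2, 3): (-7) + 14 + 15 + 8 = 30
σ = (1, 0, 3, 2): (-7) + 14 + 0 + 7 = 14
σ = (1, 2, 0, 3): (-7) + (-2) + 1 + 8 = 0
σ = (1, 2, 3, 0): (-7) + (-2) + 0 + 21 = 12
σ = (1, 3, 0, 2): (-7) + 6 + 1 + 7 = 7
σ = (1, 3, 2, 0): (-7) + 6 + 15 + 21 = 35
σ = (2, 0, 1, 3): (-7) + 14 + 20 + 8 = 35
σ = (2, 0, 3, 1): (-7) + 14 + 0 + (-8) = -1
σ = (2, 1, 0, 3): (-7) + 17 + 1 + 8 = 19
σ = (2, 1, 3, 0): (-7) + 17 + 0 + 21 = 31
σ = (2, 3, 0, 1): (-7) + 6 + 1 + (-8) = -8
σ = (2, 3, 1, 0): (-7) + 6 + 20 + 21 = 40
σ = (3, 0, 1, 2): (-4) + 14 + 20 + 7 = 37
σ = (3, 0, 2, 1): (-4) + 14 + 15 + (-8) = 17
σ = (3, 1, 0, 2): (-4) + 17 + 1 + 7 = 21
σ = (3, 1, 2, 0): (-4) + 17 + 15 + 21 = 49
σ = (3, 2, 0, 1): (-4) + (-2) + 1 + (-8) = -13
σ = (3, 2, 1, 0): (-4) + (-2) + 20 + 21 = 35
Optimal value attained by: σ = (3, 2, 0, 1).
Answer: det⊕(G) = -13; verdict: NONSINGULAR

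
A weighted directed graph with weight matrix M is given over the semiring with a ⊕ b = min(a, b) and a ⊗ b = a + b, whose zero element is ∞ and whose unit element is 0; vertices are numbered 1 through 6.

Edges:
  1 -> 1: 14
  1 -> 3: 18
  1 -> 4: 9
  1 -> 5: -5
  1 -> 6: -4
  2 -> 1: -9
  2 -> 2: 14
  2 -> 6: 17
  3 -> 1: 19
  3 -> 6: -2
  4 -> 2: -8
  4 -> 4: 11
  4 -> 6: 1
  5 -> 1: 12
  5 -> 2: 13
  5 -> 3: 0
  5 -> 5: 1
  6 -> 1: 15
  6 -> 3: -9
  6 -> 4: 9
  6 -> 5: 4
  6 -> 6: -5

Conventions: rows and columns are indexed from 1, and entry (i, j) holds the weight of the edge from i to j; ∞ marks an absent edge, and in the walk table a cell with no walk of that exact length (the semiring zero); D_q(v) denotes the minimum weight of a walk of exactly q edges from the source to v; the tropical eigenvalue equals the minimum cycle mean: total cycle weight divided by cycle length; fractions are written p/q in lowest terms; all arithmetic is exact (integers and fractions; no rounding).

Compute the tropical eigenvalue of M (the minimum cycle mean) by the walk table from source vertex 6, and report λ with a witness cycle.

q=0: [∞, ∞, ∞, ∞, ∞, 0]
q=1: [15, ∞, -9, 9, 4, -5]
q=2: [10, 1, -14, 4, -1, -11]
q=3: [-8, -4, -20, -2, -7, -16]
q=4: [-13, -10, -25, -7, -13, -22]
q=5: [-19, -15, -31, -13, -18, -27]
q=6: [-24, -21, -36, -18, -24, -33]
Optimal cycle mean attained by: cycle 3->6->3, total (-2) + (-9), length 2.
Answer: λ = -11/2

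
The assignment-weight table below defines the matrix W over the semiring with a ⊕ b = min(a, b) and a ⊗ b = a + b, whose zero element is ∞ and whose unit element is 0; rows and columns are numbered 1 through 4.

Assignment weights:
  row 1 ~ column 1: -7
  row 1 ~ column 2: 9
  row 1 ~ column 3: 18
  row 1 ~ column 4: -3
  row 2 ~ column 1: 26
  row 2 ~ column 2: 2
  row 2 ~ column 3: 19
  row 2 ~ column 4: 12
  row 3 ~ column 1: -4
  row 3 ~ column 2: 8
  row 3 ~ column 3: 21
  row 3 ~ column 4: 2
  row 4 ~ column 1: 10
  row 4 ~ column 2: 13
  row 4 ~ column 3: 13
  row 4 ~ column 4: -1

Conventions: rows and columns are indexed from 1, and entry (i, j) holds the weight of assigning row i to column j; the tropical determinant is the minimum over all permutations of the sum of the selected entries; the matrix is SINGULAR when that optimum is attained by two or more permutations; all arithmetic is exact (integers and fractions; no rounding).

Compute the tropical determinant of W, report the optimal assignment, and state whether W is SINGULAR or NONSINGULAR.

σ = (1, 2, 3, 4): (-7) + 2 + 21 + (-1) = 15
σ = (1, 2, 4, 3): (-7) + 2 + 2 + 13 = 10
σ = (1, 3, 2, 4): (-7) + 19 + 8 + (-1) = 19
σ = (1, 3, 4, 2): (-7) + 19 + 2 + 13 = 27
σ = (1, 4, 2, 3): (-7) + 12 + 8 + 13 = 26
σ = (1, 4, 3, 2): (-7) + 12 + 21 + 13 = 39
σ = (2, 1, 3, 4): 9 + 26 + 21 + (-1) = 55
σ = (2, 1, 4, 3): 9 + 26 + 2 + 13 = 50
σ = (2, 3, 1, 4): 9 + 19 + (-4) + (-1) = 23
σ = (2, 3, 4, 1): 9 + 19 + 2 + 10 = 40
σ = (2, 4, 1, 3): 9 + 12 + (-4) + 13 = 30
σ = (2, 4, 3, 1): 9 + 12 + 21 + 10 = 52
σ = (3, 1, 2, 4): 18 + 26 + 8 + (-1) = 51
σ = (3, 1, 4, 2): 18 + 26 + 2 + 13 = 59
σ = (3, 2, 1, 4): 18 + 2 + (-4) + (-1) = 15
σ = (3, 2, 4, 1): 18 + 2 + 2 + 10 = 32
σ = (3, 4, 1, 2): 18 + 12 + (-4) + 13 = 39
σ = (3, 4, 2, 1): 18 + 12 + 8 + 10 = 48
σ = (4, 1, 2, 3): (-3) + 26 + 8 + 13 = 44
σ = (4, 1, 3, 2): (-3) + 26 + 21 + 13 = 57
σ = (4, 2, 1, 3): (-3) + 2 + (-4) + 13 = 8
σ = (4, 2, 3, 1): (-3) + 2 + 21 + 10 = 30
σ = (4, 3, 1, 2): (-3) + 19 + (-4) + 13 = 25
σ = (4, 3, 2, 1): (-3) + 19 + 8 + 10 = 34
Optimal value attained by: σ = (4, 2, 1, 3).
Answer: det⊕(W) = 8; verdict: NONSINGULAR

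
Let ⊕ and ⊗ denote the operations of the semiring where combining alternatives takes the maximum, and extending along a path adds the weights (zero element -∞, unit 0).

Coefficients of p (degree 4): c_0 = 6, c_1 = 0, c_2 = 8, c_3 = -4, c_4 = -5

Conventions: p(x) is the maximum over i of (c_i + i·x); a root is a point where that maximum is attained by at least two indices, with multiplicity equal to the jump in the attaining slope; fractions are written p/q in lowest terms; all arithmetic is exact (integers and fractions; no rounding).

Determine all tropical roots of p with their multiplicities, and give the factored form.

hull edge (i=0, c=6) to (i=2, c=8): slope 1, span 2
hull edge (i=2, c=8) to (i=4, c=-5): slope -13/2, span 2
Factored form: p(x) = -5 ⊗ (x ⊕ (-1)) ⊗ (x ⊕ (-1)) ⊗ (x ⊕ 13/2) ⊗ (x ⊕ 13/2)
Answer: roots = -1 (mult 2), 13/2 (mult 2)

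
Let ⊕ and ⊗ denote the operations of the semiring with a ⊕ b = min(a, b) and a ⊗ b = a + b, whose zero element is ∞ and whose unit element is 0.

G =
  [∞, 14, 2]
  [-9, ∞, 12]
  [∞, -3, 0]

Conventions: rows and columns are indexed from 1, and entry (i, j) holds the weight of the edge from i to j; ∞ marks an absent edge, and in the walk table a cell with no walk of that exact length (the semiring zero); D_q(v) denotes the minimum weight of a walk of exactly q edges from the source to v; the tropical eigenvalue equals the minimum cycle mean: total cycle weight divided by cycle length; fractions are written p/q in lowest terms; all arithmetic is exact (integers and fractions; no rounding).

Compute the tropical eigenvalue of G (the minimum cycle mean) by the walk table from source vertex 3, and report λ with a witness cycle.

q=0: [∞, ∞, 0]
q=1: [∞, -3, 0]
q=2: [-12, -3, 0]
q=3: [-12, -3, -10]
Optimal cycle mean attained by: cycle 1->3->2->1, total 2 + (-3) + (-9), length 3.
Answer: λ = -10/3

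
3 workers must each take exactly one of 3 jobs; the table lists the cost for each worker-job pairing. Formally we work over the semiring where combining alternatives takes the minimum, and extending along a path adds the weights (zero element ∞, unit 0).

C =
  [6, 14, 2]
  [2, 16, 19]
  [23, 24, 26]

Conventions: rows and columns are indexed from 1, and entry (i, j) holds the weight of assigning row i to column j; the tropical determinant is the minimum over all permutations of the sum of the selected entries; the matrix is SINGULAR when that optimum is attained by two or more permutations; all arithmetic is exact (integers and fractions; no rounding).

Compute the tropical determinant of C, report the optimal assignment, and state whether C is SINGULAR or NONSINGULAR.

σ = (1, 2, 3): 6 + 16 + 26 = 48
σ = (1, 3, 2): 6 + 19 + 24 = 49
σ = (2, 1, 3): 14 + 2 + 26 = 42
σ = (2, 3, 1): 14 + 19 + 23 = 56
σ = (3, 1, 2): 2 + 2 + 24 = 28
σ = (3, 2, 1): 2 + 16 + 23 = 41
Optimal value attained by: σ = (3, 1, 2).
Answer: det⊕(C) = 28; verdict: NONSINGULAR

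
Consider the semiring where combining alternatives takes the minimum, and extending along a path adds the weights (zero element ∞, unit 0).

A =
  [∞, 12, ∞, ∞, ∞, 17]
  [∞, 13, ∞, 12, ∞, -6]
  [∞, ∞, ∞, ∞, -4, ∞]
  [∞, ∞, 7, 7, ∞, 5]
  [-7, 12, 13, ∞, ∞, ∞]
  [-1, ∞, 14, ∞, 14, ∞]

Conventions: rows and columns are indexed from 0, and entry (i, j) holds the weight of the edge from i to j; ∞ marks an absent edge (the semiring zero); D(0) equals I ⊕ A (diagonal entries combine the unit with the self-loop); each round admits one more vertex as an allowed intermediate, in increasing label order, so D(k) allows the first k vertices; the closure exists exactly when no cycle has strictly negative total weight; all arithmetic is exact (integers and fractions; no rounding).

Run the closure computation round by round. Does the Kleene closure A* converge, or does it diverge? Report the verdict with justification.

D(0):
  [0, 12, ∞, ∞, ∞, 17]
  [∞, 0, ∞, 12, ∞, -6]
  [∞, ∞, 0, ∞, -4, ∞]
  [∞, ∞, 7, 0, ∞, 5]
  [-7, 12, 13, ∞, 0, ∞]
  [-1, ∞, 14, ∞, 14, 0]
D(1):
  [0, 12, ∞, ∞, ∞, 17]
  [∞, 0, ∞, 12, ∞, -6]
  [∞, ∞, 0, ∞, -4, ∞]
  [∞, ∞, 7, 0, ∞, 5]
  [-7, 5, 13, ∞, 0, 10]
  [-1, 11, 14, ∞, 14, 0]
D(2):
  [0, 12, ∞, 24, ∞, 6]
  [∞, 0, ∞, 12, ∞, -6]
  [∞, ∞, 0, ∞, -4, ∞]
  [∞, ∞, 7, 0, ∞, 5]
  [-7, 5, 13, 17, 0, -1]
  [-1, 11, 14, 23, 14, 0]
D(3):
  [0, 12, ∞, 24, ∞, 6]
  [∞, 0, ∞, 12, ∞, -6]
  [∞, ∞, 0, ∞, -4, ∞]
  [∞, ∞, 7, 0, 3, 5]
  [-7, 5, 13, 17, 0, -1]
  [-1, 11, 14, 23, 10, 0]
D(4):
  [0, 12, 31, 24, 27, 6]
  [∞, 0, 19, 12, 15, -6]
  [∞, ∞, 0, ∞, -4, ∞]
  [∞, ∞, 7, 0, 3, 5]
  [-7, 5, 13, 17, 0, -1]
  [-1, 11, 14, 23, 10, 0]
D(5):
  [0, 12, 31, 24, 27, 6]
  [8, 0, 19, 12, 15, -6]
  [-11, 1, 0, 13, -4, -5]
  [-4, 8, 7, 0, 3, 2]
  [-7, 5, 13, 17, 0, -1]
  [-1, 11, 14, 23, 10, 0]
D(6):
  [0, 12, 20, 24, 16, 6]
  [-7, 0, 8, 12, 4, -6]
  [-11, 1, 0, 13, -4, -5]
  [-4, 8, 7, 0, 3, 2]
  [-7, 5, 13, 17, 0, -1]
  [-1, 11, 14, 23, 10, 0]
Key observation: every diagonal entry stays at the unit through all rounds, so no improving cycle exists.
Answer: CONVERGES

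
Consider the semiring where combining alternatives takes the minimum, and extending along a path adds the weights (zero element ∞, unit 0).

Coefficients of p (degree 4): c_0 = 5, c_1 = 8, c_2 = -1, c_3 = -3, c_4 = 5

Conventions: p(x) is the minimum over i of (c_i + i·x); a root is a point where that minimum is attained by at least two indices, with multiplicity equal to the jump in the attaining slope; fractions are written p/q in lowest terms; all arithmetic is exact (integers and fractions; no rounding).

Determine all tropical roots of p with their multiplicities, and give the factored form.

hull edge (i=0, c=5) to (i=2, c=-1): slope -3, span 2
hull edge (i=2, c=-1) to (i=3, c=-3): slope -2, span 1
hull edge (i=3, c=-3) to (i=4, c=5): slope 8, span 1
Factored form: p(x) = 5 ⊗ (x ⊕ (-8)) ⊗ (x ⊕ 2) ⊗ (x ⊕ 3) ⊗ (x ⊕ 3)
Answer: roots = -8 (mult 1), 2 (mult 1), 3 (mult 2)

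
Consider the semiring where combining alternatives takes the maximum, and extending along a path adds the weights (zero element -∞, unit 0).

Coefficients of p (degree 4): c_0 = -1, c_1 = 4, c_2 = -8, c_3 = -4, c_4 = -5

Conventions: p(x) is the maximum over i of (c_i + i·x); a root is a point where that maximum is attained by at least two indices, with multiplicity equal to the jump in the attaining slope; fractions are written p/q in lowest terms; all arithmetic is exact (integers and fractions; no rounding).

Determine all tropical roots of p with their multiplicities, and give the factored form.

hull edge (i=0, c=-1) to (i=1, c=4): slope 5, span 1
hull edge (i=1, c=4) to (i=4, c=-5): slope -3, span 3
Factored form: p(x) = -5 ⊗ (x ⊕ (-5)) ⊗ (x ⊕ 3) ⊗ (x ⊕ 3) ⊗ (x ⊕ 3)
Answer: roots = -5 (mult 1), 3 (mult 3)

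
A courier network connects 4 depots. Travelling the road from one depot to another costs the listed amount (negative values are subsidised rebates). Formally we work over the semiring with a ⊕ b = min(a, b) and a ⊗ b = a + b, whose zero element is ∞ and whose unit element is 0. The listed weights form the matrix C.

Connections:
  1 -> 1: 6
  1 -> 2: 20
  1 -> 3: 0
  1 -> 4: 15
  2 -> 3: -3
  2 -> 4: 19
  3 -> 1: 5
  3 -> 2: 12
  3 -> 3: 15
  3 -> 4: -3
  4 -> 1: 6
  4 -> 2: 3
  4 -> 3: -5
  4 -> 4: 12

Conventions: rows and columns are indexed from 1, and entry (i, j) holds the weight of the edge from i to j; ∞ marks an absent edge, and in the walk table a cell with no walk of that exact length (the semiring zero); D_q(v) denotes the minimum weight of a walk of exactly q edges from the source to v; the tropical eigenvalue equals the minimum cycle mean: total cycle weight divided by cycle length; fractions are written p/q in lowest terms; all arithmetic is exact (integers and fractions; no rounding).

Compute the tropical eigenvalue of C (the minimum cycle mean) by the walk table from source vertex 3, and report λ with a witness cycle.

q=0: [∞, ∞, 0, ∞]
q=1: [5, 12, 15, -3]
q=2: [3, 0, -8, 9]
q=3: [-3, 4, -3, -11]
q=4: [-5, -8, -16, -6]
Optimal cycle mean attained by: cycle 3->4->3, total (-3) + (-5), length 2.
Answer: λ = -4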